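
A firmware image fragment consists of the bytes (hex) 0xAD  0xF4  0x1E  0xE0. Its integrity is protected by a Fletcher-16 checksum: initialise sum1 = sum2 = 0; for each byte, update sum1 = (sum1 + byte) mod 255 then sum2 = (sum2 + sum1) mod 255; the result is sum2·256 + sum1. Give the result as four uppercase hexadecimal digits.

B2A1

Running sums (mod 255):
  after byte 0 (0xAD): sum1=173, sum2=173
  after byte 1 (0xF4): sum1=162, sum2=80
  after byte 2 (0x1E): sum1=192, sum2=17
  after byte 3 (0xE0): sum1=161, sum2=178
Checksum = sum2·256 + sum1 = 178·256 + 161 = 45729 = 0xB2A1.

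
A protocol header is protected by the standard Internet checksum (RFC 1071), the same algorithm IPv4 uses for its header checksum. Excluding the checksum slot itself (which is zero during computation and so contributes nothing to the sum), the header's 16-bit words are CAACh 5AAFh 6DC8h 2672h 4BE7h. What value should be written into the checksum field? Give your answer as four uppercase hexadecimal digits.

FA81

One's-complement addition (fold any carry out of bit 15 back into bit 0):
  0xCAAC + 0x5AAF = 0x1255B → wrap carry → 0x255C
  0x255C + 0x6DC8 = 0x09324
  0x9324 + 0x2672 = 0x0B996
  0xB996 + 0x4BE7 = 0x1057D → wrap carry → 0x057E
One's-complement sum = 0x057E.
Checksum = ~0x057E & 0xFFFF = 0xFA81.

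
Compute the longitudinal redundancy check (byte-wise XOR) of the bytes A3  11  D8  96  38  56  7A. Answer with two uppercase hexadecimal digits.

XOR the bytes together:
  start with 0xA3
  0xA3 ⊕ 0x11 = 0xB2
  0xB2 ⊕ 0xD8 = 0x6A
  0x6A ⊕ 0x96 = 0xFC
  0xFC ⊕ 0x38 = 0xC4
  0xC4 ⊕ 0x56 = 0x92
  0x92 ⊕ 0x7A = 0xE8

E8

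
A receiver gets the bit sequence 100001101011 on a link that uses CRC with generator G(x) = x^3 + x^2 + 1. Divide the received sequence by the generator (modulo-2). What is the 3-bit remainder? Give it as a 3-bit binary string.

Modulo-2 division of 100001101011 by 1101:
  pos 0: 1000 XOR 1101 = 0101
  pos 1: 1010 XOR 1101 = 0111
  pos 2: 1111 XOR 1101 = 0010
  pos 4: 1010 XOR 1101 = 0111
  pos 5: 1111 XOR 1101 = 0010
  pos 7: 1001 XOR 1101 = 0100
  pos 8: 1001 XOR 1101 = 0100
Remainder = 100 (nonzero — an error is detected).

100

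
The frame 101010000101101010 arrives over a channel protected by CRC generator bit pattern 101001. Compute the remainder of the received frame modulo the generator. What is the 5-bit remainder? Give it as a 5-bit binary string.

00000

Modulo-2 division of 101010000101101010 by 101001:
  pos 0: 101010 XOR 101001 = 000011
  pos 4: 110001 XOR 101001 = 011000
  pos 5: 110000 XOR 101001 = 011001
  pos 6: 110011 XOR 101001 = 011010
  pos 7: 110101 XOR 101001 = 011100
  pos 8: 111000 XOR 101001 = 010001
  pos 9: 100011 XOR 101001 = 001010
  pos 11: 101001 XOR 101001 = 000000
Remainder = 00000 (zero — the frame passes the CRC check).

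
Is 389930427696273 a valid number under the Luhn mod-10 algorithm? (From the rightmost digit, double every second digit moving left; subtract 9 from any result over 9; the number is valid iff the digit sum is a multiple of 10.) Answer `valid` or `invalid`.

From the right, keep odd positions and double even positions (subtract 9 from any doubled value over 9):
  doubled (positions 2,4,...): 5 3 3 4 0 9 7 → sum 31
  kept (positions 1,3,...): 3 2 9 7 4 3 9 3 → sum 40
Total = 71.
71 mod 10 = 1, so the number is invalid.

invalid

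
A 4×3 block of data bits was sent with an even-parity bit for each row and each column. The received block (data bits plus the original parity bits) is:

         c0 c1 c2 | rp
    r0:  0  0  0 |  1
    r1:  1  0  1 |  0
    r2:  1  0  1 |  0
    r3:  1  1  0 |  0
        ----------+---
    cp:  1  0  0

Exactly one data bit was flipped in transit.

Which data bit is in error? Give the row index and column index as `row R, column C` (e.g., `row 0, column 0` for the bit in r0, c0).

Recompute each row's even parity and compare to rp:
  r0: data parity 0, sent rp 1 → mismatch
  r1: data parity 0, sent rp 0 → ok
  r2: data parity 0, sent rp 0 → ok
  r3: data parity 0, sent rp 0 → ok
Recompute each column's even parity and compare to cp:
  c0: data parity 1, sent cp 1 → ok
  c1: data parity 1, sent cp 0 → mismatch
  c2: data parity 0, sent cp 0 → ok
Exactly one row (r0) and one column (c1) fail → the flipped bit is at their intersection.

row 0, column 1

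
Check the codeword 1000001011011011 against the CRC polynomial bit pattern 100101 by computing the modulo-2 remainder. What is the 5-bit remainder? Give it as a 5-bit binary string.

00000

Modulo-2 division of 1000001011011011 by 100101:
  pos 0: 100000 XOR 100101 = 000101
  pos 3: 101101 XOR 100101 = 001000
  pos 5: 100010 XOR 100101 = 000111
  pos 8: 111110 XOR 100101 = 011011
  pos 9: 110111 XOR 100101 = 010010
  pos 10: 100101 XOR 100101 = 000000
Remainder = 00000 (zero — the frame passes the CRC check).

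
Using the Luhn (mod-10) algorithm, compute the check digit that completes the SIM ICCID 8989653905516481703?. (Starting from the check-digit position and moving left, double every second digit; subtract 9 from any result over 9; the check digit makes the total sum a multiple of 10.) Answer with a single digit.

2

Partial digits right→left: 3 0 7 1 8 4 6 1 5 5 0 9 3 5 6 9 8 9 8
Double every second digit counting from the check-digit position (so the 1st, 3rd, 5th, ... of the partial from the right).
  doubled (with −9 where >9): 6 5 7 3 1 0 6 3 7 7 → sum 45
  kept as-is: 0 1 4 1 5 9 5 9 9 → sum 43
Total = 45 + 43 = 88.
Check digit = (10 − (88 mod 10)) mod 10 = 2.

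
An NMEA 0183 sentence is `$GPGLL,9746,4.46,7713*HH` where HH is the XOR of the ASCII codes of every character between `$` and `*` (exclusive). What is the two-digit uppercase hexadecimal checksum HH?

XOR the ASCII codes of the payload characters:
  'G' = 0x47 → acc = 0x47
  'P' = 0x50 → acc = 0x17
  'G' = 0x47 → acc = 0x50
  'L' = 0x4C → acc = 0x1C
  'L' = 0x4C → acc = 0x50
  ',' = 0x2C → acc = 0x7C
  '9' = 0x39 → acc = 0x45
  '7' = 0x37 → acc = 0x72
  '4' = 0x34 → acc = 0x46
  '6' = 0x36 → acc = 0x70
  ',' = 0x2C → acc = 0x5C
  '4' = 0x34 → acc = 0x68
  '.' = 0x2E → acc = 0x46
  '4' = 0x34 → acc = 0x72
  '6' = 0x36 → acc = 0x44
  ',' = 0x2C → acc = 0x68
  '7' = 0x37 → acc = 0x5F
  '7' = 0x37 → acc = 0x68
  '1' = 0x31 → acc = 0x59
  '3' = 0x33 → acc = 0x6A
Checksum = 0x6A.

6A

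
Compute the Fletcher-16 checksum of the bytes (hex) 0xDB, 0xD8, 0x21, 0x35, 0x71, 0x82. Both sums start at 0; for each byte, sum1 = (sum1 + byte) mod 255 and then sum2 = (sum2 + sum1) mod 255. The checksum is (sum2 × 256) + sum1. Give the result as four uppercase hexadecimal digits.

Running sums (mod 255):
  after byte 0 (0xDB): sum1=219, sum2=219
  after byte 1 (0xD8): sum1=180, sum2=144
  after byte 2 (0x21): sum1=213, sum2=102
  after byte 3 (0x35): sum1=11, sum2=113
  after byte 4 (0x71): sum1=124, sum2=237
  after byte 5 (0x82): sum1=254, sum2=236
Checksum = sum2·256 + sum1 = 236·256 + 254 = 60670 = 0xECFE.

ECFE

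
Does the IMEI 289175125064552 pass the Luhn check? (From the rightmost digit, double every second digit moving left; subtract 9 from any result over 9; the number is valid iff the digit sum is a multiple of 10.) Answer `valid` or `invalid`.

From the right, keep odd positions and double even positions (subtract 9 from any doubled value over 9):
  doubled (positions 2,4,...): 1 8 0 4 1 2 7 → sum 23
  kept (positions 1,3,...): 2 5 6 5 1 7 9 2 → sum 37
Total = 60.
60 mod 10 = 0, so the number is valid.

valid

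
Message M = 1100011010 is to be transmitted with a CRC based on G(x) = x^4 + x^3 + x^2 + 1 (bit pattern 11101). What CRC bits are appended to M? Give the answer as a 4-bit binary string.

1101

Append 4 zeros: 11000110100000. Divide by 11101 (XOR where the leading bit is 1):
  pos 0: 11000 XOR 11101 = 00101
  pos 2: 10111 XOR 11101 = 01010
  pos 3: 10100 XOR 11101 = 01001
  pos 4: 10011 XOR 11101 = 01110
  pos 5: 11100 XOR 11101 = 00001
  pos 9: 10000 XOR 11101 = 01101
Remainder (last 4 bits) = 1101. This is the CRC / FCS.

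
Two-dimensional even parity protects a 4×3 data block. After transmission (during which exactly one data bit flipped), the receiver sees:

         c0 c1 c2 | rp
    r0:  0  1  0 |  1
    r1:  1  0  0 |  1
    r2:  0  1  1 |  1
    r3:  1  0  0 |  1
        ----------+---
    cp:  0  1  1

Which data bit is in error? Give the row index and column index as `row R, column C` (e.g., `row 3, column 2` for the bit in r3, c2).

Recompute each row's even parity and compare to rp:
  r0: data parity 1, sent rp 1 → ok
  r1: data parity 1, sent rp 1 → ok
  r2: data parity 0, sent rp 1 → mismatch
  r3: data parity 1, sent rp 1 → ok
Recompute each column's even parity and compare to cp:
  c0: data parity 0, sent cp 0 → ok
  c1: data parity 0, sent cp 1 → mismatch
  c2: data parity 1, sent cp 1 → ok
Exactly one row (r2) and one column (c1) fail → the flipped bit is at their intersection.

row 2, column 1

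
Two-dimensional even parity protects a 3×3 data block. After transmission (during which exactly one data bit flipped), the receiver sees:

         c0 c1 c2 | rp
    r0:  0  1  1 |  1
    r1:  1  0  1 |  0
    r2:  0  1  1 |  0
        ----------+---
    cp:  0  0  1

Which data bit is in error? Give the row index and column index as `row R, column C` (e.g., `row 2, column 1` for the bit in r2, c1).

row 0, column 0

Recompute each row's even parity and compare to rp:
  r0: data parity 0, sent rp 1 → mismatch
  r1: data parity 0, sent rp 0 → ok
  r2: data parity 0, sent rp 0 → ok
Recompute each column's even parity and compare to cp:
  c0: data parity 1, sent cp 0 → mismatch
  c1: data parity 0, sent cp 0 → ok
  c2: data parity 1, sent cp 1 → ok
Exactly one row (r0) and one column (c0) fail → the flipped bit is at their intersection.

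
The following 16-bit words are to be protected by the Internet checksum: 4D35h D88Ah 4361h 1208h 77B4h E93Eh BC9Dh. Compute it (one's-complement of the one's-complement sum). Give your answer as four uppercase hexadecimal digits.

6745

One's-complement addition (fold any carry out of bit 15 back into bit 0):
  0x4D35 + 0xD88A = 0x125BF → wrap carry → 0x25C0
  0x25C0 + 0x4361 = 0x06921
  0x6921 + 0x1208 = 0x07B29
  0x7B29 + 0x77B4 = 0x0F2DD
  0xF2DD + 0xE93E = 0x1DC1B → wrap carry → 0xDC1C
  0xDC1C + 0xBC9D = 0x198B9 → wrap carry → 0x98BA
One's-complement sum = 0x98BA.
Checksum = ~0x98BA & 0xFFFF = 0x6745.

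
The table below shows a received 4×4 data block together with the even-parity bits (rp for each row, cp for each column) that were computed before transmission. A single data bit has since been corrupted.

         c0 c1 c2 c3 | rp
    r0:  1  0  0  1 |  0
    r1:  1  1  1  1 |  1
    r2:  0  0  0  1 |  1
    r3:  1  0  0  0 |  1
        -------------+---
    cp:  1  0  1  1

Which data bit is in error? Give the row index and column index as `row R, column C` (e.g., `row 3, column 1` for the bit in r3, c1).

row 1, column 1

Recompute each row's even parity and compare to rp:
  r0: data parity 0, sent rp 0 → ok
  r1: data parity 0, sent rp 1 → mismatch
  r2: data parity 1, sent rp 1 → ok
  r3: data parity 1, sent rp 1 → ok
Recompute each column's even parity and compare to cp:
  c0: data parity 1, sent cp 1 → ok
  c1: data parity 1, sent cp 0 → mismatch
  c2: data parity 1, sent cp 1 → ok
  c3: data parity 1, sent cp 1 → ok
Exactly one row (r1) and one column (c1) fail → the flipped bit is at their intersection.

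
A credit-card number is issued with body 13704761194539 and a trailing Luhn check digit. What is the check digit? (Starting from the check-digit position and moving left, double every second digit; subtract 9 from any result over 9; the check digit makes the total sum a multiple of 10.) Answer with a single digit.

2

Partial digits right→left: 9 3 5 4 9 1 1 6 7 4 0 7 3 1
Double every second digit counting from the check-digit position (so the 1st, 3rd, 5th, ... of the partial from the right).
  doubled (with −9 where >9): 9 1 9 2 5 0 6 → sum 32
  kept as-is: 3 4 1 6 4 7 1 → sum 26
Total = 32 + 26 = 58.
Check digit = (10 − (58 mod 10)) mod 10 = 2.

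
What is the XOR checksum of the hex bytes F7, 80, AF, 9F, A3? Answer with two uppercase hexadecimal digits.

E4

XOR the bytes together:
  start with 0xF7
  0xF7 ⊕ 0x80 = 0x77
  0x77 ⊕ 0xAF = 0xD8
  0xD8 ⊕ 0x9F = 0x47
  0x47 ⊕ 0xA3 = 0xE4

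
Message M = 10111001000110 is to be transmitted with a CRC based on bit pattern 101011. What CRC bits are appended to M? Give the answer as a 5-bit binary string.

00010

Append 5 zeros: 1011100100011000000. Divide by 101011 (XOR where the leading bit is 1):
  pos 0: 101110 XOR 101011 = 000101
  pos 3: 101010 XOR 101011 = 000001
  pos 8: 100110 XOR 101011 = 001101
  pos 10: 110100 XOR 101011 = 011111
  pos 11: 111110 XOR 101011 = 010101
  pos 12: 101010 XOR 101011 = 000001
Remainder (last 5 bits) = 00010. This is the CRC / FCS.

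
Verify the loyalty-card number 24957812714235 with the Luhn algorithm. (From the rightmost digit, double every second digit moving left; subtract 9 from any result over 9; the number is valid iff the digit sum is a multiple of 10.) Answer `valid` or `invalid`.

From the right, keep odd positions and double even positions (subtract 9 from any doubled value over 9):
  doubled (positions 2,4,...): 6 8 5 2 5 9 4 → sum 39
  kept (positions 1,3,...): 5 2 1 2 8 5 4 → sum 27
Total = 66.
66 mod 10 = 6, so the number is invalid.

invalid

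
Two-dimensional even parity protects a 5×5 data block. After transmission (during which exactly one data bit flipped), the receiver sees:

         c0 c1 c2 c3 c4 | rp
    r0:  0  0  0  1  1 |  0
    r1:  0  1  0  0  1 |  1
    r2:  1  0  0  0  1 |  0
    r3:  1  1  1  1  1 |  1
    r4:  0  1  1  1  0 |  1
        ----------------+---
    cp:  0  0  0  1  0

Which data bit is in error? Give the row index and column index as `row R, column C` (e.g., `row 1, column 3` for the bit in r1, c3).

Recompute each row's even parity and compare to rp:
  r0: data parity 0, sent rp 0 → ok
  r1: data parity 0, sent rp 1 → mismatch
  r2: data parity 0, sent rp 0 → ok
  r3: data parity 1, sent rp 1 → ok
  r4: data parity 1, sent rp 1 → ok
Recompute each column's even parity and compare to cp:
  c0: data parity 0, sent cp 0 → ok
  c1: data parity 1, sent cp 0 → mismatch
  c2: data parity 0, sent cp 0 → ok
  c3: data parity 1, sent cp 1 → ok
  c4: data parity 0, sent cp 0 → ok
Exactly one row (r1) and one column (c1) fail → the flipped bit is at their intersection.

row 1, column 1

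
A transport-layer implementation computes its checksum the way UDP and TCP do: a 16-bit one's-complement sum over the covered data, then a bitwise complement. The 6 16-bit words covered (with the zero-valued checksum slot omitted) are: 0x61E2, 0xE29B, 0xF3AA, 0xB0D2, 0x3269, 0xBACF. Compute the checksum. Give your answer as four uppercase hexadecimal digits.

29CB

One's-complement addition (fold any carry out of bit 15 back into bit 0):
  0x61E2 + 0xE29B = 0x1447D → wrap carry → 0x447E
  0x447E + 0xF3AA = 0x13828 → wrap carry → 0x3829
  0x3829 + 0xB0D2 = 0x0E8FB
  0xE8FB + 0x3269 = 0x11B64 → wrap carry → 0x1B65
  0x1B65 + 0xBACF = 0x0D634
One's-complement sum = 0xD634.
Checksum = ~0xD634 & 0xFFFF = 0x29CB.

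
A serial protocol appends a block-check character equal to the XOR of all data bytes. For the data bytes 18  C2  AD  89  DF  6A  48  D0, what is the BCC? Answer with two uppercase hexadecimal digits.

XOR the bytes together:
  start with 0x18
  0x18 ⊕ 0xC2 = 0xDA
  0xDA ⊕ 0xAD = 0x77
  0x77 ⊕ 0x89 = 0xFE
  0xFE ⊕ 0xDF = 0x21
  0x21 ⊕ 0x6A = 0x4B
  0x4B ⊕ 0x48 = 0x03
  0x03 ⊕ 0xD0 = 0xD3

D3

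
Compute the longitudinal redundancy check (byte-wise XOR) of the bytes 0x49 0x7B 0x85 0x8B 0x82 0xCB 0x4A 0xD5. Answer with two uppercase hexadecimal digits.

XOR the bytes together:
  start with 0x49
  0x49 ⊕ 0x7B = 0x32
  0x32 ⊕ 0x85 = 0xB7
  0xB7 ⊕ 0x8B = 0x3C
  0x3C ⊕ 0x82 = 0xBE
  0xBE ⊕ 0xCB = 0x75
  0x75 ⊕ 0x4A = 0x3F
  0x3F ⊕ 0xD5 = 0xEA

EA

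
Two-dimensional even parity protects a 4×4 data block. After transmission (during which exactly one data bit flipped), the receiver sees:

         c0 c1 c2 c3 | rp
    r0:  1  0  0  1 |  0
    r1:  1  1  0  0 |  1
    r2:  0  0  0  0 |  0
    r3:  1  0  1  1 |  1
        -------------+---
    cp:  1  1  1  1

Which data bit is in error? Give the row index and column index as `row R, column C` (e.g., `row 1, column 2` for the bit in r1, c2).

Recompute each row's even parity and compare to rp:
  r0: data parity 0, sent rp 0 → ok
  r1: data parity 0, sent rp 1 → mismatch
  r2: data parity 0, sent rp 0 → ok
  r3: data parity 1, sent rp 1 → ok
Recompute each column's even parity and compare to cp:
  c0: data parity 1, sent cp 1 → ok
  c1: data parity 1, sent cp 1 → ok
  c2: data parity 1, sent cp 1 → ok
  c3: data parity 0, sent cp 1 → mismatch
Exactly one row (r1) and one column (c3) fail → the flipped bit is at their intersection.

row 1, column 3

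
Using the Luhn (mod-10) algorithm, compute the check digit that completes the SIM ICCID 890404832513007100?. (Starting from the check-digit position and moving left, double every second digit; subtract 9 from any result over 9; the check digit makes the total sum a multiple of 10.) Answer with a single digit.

Partial digits right→left: 0 0 1 7 0 0 3 1 5 2 3 8 4 0 4 0 9 8
Double every second digit counting from the check-digit position (so the 1st, 3rd, 5th, ... of the partial from the right).
  doubled (with −9 where >9): 0 2 0 6 1 6 8 8 9 → sum 40
  kept as-is: 0 7 0 1 2 8 0 0 8 → sum 26
Total = 40 + 26 = 66.
Check digit = (10 − (66 mod 10)) mod 10 = 4.

4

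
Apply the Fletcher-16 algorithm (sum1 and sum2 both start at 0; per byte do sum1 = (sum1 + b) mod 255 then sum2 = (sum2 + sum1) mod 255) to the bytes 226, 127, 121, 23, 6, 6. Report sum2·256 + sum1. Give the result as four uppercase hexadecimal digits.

Running sums (mod 255):
  after byte 0 (226): sum1=226, sum2=226
  after byte 1 (127): sum1=98, sum2=69
  after byte 2 (121): sum1=219, sum2=33
  after byte 3 (23): sum1=242, sum2=20
  after byte 4 (6): sum1=248, sum2=13
  after byte 5 (6): sum1=254, sum2=12
Checksum = sum2·256 + sum1 = 12·256 + 254 = 3326 = 0x0CFE.

0CFE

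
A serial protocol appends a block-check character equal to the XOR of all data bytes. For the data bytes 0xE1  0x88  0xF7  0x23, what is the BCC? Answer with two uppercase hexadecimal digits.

XOR the bytes together:
  start with 0xE1
  0xE1 ⊕ 0x88 = 0x69
  0x69 ⊕ 0xF7 = 0x9E
  0x9E ⊕ 0x23 = 0xBD

BD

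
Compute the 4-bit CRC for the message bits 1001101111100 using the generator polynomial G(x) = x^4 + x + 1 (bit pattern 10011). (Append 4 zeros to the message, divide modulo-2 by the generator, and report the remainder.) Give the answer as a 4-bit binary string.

Append 4 zeros: 10011011111000000. Divide by 10011 (XOR where the leading bit is 1):
  pos 0: 10011 XOR 10011 = 00000
  pos 6: 11111 XOR 10011 = 01100
  pos 7: 11000 XOR 10011 = 01011
  pos 8: 10110 XOR 10011 = 00101
  pos 10: 10100 XOR 10011 = 00111
  pos 12: 11100 XOR 10011 = 01111
Remainder (last 4 bits) = 1111. This is the CRC / FCS.

1111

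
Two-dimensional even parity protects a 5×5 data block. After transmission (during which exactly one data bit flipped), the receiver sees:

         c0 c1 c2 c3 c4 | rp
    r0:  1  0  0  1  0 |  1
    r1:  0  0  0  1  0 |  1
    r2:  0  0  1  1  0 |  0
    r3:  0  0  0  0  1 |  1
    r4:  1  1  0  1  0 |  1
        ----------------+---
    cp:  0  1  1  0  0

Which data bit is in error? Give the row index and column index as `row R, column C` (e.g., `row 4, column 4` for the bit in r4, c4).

row 0, column 4

Recompute each row's even parity and compare to rp:
  r0: data parity 0, sent rp 1 → mismatch
  r1: data parity 1, sent rp 1 → ok
  r2: data parity 0, sent rp 0 → ok
  r3: data parity 1, sent rp 1 → ok
  r4: data parity 1, sent rp 1 → ok
Recompute each column's even parity and compare to cp:
  c0: data parity 0, sent cp 0 → ok
  c1: data parity 1, sent cp 1 → ok
  c2: data parity 1, sent cp 1 → ok
  c3: data parity 0, sent cp 0 → ok
  c4: data parity 1, sent cp 0 → mismatch
Exactly one row (r0) and one column (c4) fail → the flipped bit is at their intersection.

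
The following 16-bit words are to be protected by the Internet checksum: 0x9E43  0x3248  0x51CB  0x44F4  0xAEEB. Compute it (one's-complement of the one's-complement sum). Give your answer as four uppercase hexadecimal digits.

One's-complement addition (fold any carry out of bit 15 back into bit 0):
  0x9E43 + 0x3248 = 0x0D08B
  0xD08B + 0x51CB = 0x12256 → wrap carry → 0x2257
  0x2257 + 0x44F4 = 0x0674B
  0x674B + 0xAEEB = 0x11636 → wrap carry → 0x1637
One's-complement sum = 0x1637.
Checksum = ~0x1637 & 0xFFFF = 0xE9C8.

E9C8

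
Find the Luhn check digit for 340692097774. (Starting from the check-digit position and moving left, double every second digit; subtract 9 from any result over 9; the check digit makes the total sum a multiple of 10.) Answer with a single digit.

7

Partial digits right→left: 4 7 7 7 9 0 2 9 6 0 4 3
Double every second digit counting from the check-digit position (so the 1st, 3rd, 5th, ... of the partial from the right).
  doubled (with −9 where >9): 8 5 9 4 3 8 → sum 37
  kept as-is: 7 7 0 9 0 3 → sum 26
Total = 37 + 26 = 63.
Check digit = (10 − (63 mod 10)) mod 10 = 7.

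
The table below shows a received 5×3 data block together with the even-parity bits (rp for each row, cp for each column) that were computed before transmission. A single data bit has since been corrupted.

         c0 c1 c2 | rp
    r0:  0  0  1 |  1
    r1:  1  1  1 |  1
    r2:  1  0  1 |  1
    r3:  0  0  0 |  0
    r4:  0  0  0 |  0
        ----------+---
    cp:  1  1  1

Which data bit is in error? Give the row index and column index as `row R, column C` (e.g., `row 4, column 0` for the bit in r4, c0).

Recompute each row's even parity and compare to rp:
  r0: data parity 1, sent rp 1 → ok
  r1: data parity 1, sent rp 1 → ok
  r2: data parity 0, sent rp 1 → mismatch
  r3: data parity 0, sent rp 0 → ok
  r4: data parity 0, sent rp 0 → ok
Recompute each column's even parity and compare to cp:
  c0: data parity 0, sent cp 1 → mismatch
  c1: data parity 1, sent cp 1 → ok
  c2: data parity 1, sent cp 1 → ok
Exactly one row (r2) and one column (c0) fail → the flipped bit is at their intersection.

row 2, column 0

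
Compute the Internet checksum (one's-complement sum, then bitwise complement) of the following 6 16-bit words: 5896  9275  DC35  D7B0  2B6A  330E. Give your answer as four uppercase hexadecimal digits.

0295

One's-complement addition (fold any carry out of bit 15 back into bit 0):
  0x5896 + 0x9275 = 0x0EB0B
  0xEB0B + 0xDC35 = 0x1C740 → wrap carry → 0xC741
  0xC741 + 0xD7B0 = 0x19EF1 → wrap carry → 0x9EF2
  0x9EF2 + 0x2B6A = 0x0CA5C
  0xCA5C + 0x330E = 0x0FD6A
One's-complement sum = 0xFD6A.
Checksum = ~0xFD6A & 0xFFFF = 0x0295.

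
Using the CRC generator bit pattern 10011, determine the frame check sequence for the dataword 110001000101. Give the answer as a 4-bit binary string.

Append 4 zeros: 1100010001010000. Divide by 10011 (XOR where the leading bit is 1):
  pos 0: 11000 XOR 10011 = 01011
  pos 1: 10111 XOR 10011 = 00100
  pos 3: 10000 XOR 10011 = 00011
  pos 6: 11010 XOR 10011 = 01001
  pos 7: 10011 XOR 10011 = 00000
Remainder (last 4 bits) = 0000. This is the CRC / FCS.

0000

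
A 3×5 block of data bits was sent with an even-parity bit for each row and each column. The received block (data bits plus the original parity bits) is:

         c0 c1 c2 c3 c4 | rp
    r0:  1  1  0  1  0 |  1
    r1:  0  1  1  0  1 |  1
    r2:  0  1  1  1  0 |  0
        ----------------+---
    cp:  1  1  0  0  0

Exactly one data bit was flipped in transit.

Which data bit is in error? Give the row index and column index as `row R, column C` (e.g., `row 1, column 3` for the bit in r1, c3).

row 2, column 4

Recompute each row's even parity and compare to rp:
  r0: data parity 1, sent rp 1 → ok
  r1: data parity 1, sent rp 1 → ok
  r2: data parity 1, sent rp 0 → mismatch
Recompute each column's even parity and compare to cp:
  c0: data parity 1, sent cp 1 → ok
  c1: data parity 1, sent cp 1 → ok
  c2: data parity 0, sent cp 0 → ok
  c3: data parity 0, sent cp 0 → ok
  c4: data parity 1, sent cp 0 → mismatch
Exactly one row (r2) and one column (c4) fail → the flipped bit is at their intersection.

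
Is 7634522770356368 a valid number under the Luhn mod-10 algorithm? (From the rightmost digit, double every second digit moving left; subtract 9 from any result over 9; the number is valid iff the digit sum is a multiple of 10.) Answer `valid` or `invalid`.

invalid

From the right, keep odd positions and double even positions (subtract 9 from any doubled value over 9):
  doubled (positions 2,4,...): 3 3 6 5 4 1 6 5 → sum 33
  kept (positions 1,3,...): 8 3 5 0 7 2 4 6 → sum 35
Total = 68.
68 mod 10 = 8, so the number is invalid.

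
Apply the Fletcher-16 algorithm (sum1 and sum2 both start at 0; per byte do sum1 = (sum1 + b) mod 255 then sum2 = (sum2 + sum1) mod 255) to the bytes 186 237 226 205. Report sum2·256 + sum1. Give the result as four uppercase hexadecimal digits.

4859

Running sums (mod 255):
  after byte 0 (186): sum1=186, sum2=186
  after byte 1 (237): sum1=168, sum2=99
  after byte 2 (226): sum1=139, sum2=238
  after byte 3 (205): sum1=89, sum2=72
Checksum = sum2·256 + sum1 = 72·256 + 89 = 18521 = 0x4859.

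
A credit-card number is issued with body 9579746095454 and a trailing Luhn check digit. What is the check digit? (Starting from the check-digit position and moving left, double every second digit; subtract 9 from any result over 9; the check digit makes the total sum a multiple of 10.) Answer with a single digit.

5

Partial digits right→left: 4 5 4 5 9 0 6 4 7 9 7 5 9
Double every second digit counting from the check-digit position (so the 1st, 3rd, 5th, ... of the partial from the right).
  doubled (with −9 where >9): 8 8 9 3 5 5 9 → sum 47
  kept as-is: 5 5 0 4 9 5 → sum 28
Total = 47 + 28 = 75.
Check digit = (10 − (75 mod 10)) mod 10 = 5.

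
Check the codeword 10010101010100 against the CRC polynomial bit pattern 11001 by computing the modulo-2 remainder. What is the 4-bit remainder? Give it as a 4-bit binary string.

0000

Modulo-2 division of 10010101010100 by 11001:
  pos 0: 10010 XOR 11001 = 01011
  pos 1: 10111 XOR 11001 = 01110
  pos 2: 11100 XOR 11001 = 00101
  pos 4: 10110 XOR 11001 = 01111
  pos 5: 11111 XOR 11001 = 00110
  pos 7: 11001 XOR 11001 = 00000
Remainder = 0000 (zero — the frame passes the CRC check).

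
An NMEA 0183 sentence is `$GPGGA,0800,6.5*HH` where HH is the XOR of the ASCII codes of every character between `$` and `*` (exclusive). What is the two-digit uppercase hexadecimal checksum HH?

XOR the ASCII codes of the payload characters:
  'G' = 0x47 → acc = 0x47
  'P' = 0x50 → acc = 0x17
  'G' = 0x47 → acc = 0x50
  'G' = 0x47 → acc = 0x17
  'A' = 0x41 → acc = 0x56
  ',' = 0x2C → acc = 0x7A
  '0' = 0x30 → acc = 0x4A
  '8' = 0x38 → acc = 0x72
  '0' = 0x30 → acc = 0x42
  '0' = 0x30 → acc = 0x72
  ',' = 0x2C → acc = 0x5E
  '6' = 0x36 → acc = 0x68
  '.' = 0x2E → acc = 0x46
  '5' = 0x35 → acc = 0x73
Checksum = 0x73.

73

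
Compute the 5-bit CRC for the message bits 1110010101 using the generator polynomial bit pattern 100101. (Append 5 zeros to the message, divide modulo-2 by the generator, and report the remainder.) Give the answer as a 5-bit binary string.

00100

Append 5 zeros: 111001010100000. Divide by 100101 (XOR where the leading bit is 1):
  pos 0: 111001 XOR 100101 = 011100
  pos 1: 111000 XOR 100101 = 011101
  pos 2: 111011 XOR 100101 = 011110
  pos 3: 111100 XOR 100101 = 011001
  pos 4: 110011 XOR 100101 = 010110
  pos 5: 101100 XOR 100101 = 001001
  pos 7: 100100 XOR 100101 = 000001
Remainder (last 5 bits) = 00100. This is the CRC / FCS.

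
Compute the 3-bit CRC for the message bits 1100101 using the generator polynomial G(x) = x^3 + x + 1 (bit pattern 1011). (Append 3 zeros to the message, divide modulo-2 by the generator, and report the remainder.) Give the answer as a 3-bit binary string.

010

Append 3 zeros: 1100101000. Divide by 1011 (XOR where the leading bit is 1):
  pos 0: 1100 XOR 1011 = 0111
  pos 1: 1111 XOR 1011 = 0100
  pos 2: 1000 XOR 1011 = 0011
  pos 4: 1110 XOR 1011 = 0101
  pos 5: 1010 XOR 1011 = 0001
Remainder (last 3 bits) = 010. This is the CRC / FCS.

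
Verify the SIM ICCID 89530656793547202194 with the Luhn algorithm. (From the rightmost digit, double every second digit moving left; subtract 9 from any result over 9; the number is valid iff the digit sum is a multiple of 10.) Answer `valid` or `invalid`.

invalid

From the right, keep odd positions and double even positions (subtract 9 from any doubled value over 9):
  doubled (positions 2,4,...): 9 4 4 8 6 5 1 0 1 7 → sum 45
  kept (positions 1,3,...): 4 1 0 7 5 9 6 6 3 9 → sum 50
Total = 95.
95 mod 10 = 5, so the number is invalid.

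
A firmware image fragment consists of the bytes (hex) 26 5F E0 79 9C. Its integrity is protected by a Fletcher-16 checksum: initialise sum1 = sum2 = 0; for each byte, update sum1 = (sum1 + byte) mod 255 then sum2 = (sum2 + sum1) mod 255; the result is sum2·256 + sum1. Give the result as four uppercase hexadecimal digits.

Running sums (mod 255):
  after byte 0 (26): sum1=38, sum2=38
  after byte 1 (5F): sum1=133, sum2=171
  after byte 2 (E0): sum1=102, sum2=18
  after byte 3 (79): sum1=223, sum2=241
  after byte 4 (9C): sum1=124, sum2=110
Checksum = sum2·256 + sum1 = 110·256 + 124 = 28284 = 0x6E7C.

6E7C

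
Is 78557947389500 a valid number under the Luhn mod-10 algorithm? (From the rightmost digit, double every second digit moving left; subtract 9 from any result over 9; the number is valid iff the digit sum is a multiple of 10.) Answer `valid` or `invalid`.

invalid

From the right, keep odd positions and double even positions (subtract 9 from any doubled value over 9):
  doubled (positions 2,4,...): 0 9 6 8 5 1 5 → sum 34
  kept (positions 1,3,...): 0 5 8 7 9 5 8 → sum 42
Total = 76.
76 mod 10 = 6, so the number is invalid.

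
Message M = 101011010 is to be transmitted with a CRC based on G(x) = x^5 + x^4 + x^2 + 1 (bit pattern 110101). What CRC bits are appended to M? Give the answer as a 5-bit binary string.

10011

Append 5 zeros: 10101101000000. Divide by 110101 (XOR where the leading bit is 1):
  pos 0: 101011 XOR 110101 = 011110
  pos 1: 111100 XOR 110101 = 001001
  pos 3: 100110 XOR 110101 = 010011
  pos 4: 100110 XOR 110101 = 010011
  pos 5: 100110 XOR 110101 = 010011
  pos 6: 100110 XOR 110101 = 010011
  pos 7: 100110 XOR 110101 = 010011
  pos 8: 100110 XOR 110101 = 010011
Remainder (last 5 bits) = 10011. This is the CRC / FCS.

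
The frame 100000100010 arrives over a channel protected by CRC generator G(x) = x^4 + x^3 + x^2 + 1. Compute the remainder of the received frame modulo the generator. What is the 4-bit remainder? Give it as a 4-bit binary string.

Modulo-2 division of 100000100010 by 11101:
  pos 0: 10000 XOR 11101 = 01101
  pos 1: 11010 XOR 11101 = 00111
  pos 3: 11110 XOR 11101 = 00011
  pos 6: 11001 XOR 11101 = 00100
Remainder = 1000 (nonzero — an error is detected).

1000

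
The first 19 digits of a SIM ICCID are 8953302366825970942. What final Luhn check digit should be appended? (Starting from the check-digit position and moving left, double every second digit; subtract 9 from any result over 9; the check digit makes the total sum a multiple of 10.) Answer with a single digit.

7

Partial digits right→left: 2 4 9 0 7 9 5 2 8 6 6 3 2 0 3 3 5 9 8
Double every second digit counting from the check-digit position (so the 1st, 3rd, 5th, ... of the partial from the right).
  doubled (with −9 where >9): 4 9 5 1 7 3 4 6 1 7 → sum 47
  kept as-is: 4 0 9 2 6 3 0 3 9 → sum 36
Total = 47 + 36 = 83.
Check digit = (10 − (83 mod 10)) mod 10 = 7.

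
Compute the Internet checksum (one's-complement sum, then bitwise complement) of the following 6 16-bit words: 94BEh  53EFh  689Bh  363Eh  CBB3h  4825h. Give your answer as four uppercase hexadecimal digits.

One's-complement addition (fold any carry out of bit 15 back into bit 0):
  0x94BE + 0x53EF = 0x0E8AD
  0xE8AD + 0x689B = 0x15148 → wrap carry → 0x5149
  0x5149 + 0x363E = 0x08787
  0x8787 + 0xCBB3 = 0x1533A → wrap carry → 0x533B
  0x533B + 0x4825 = 0x09B60
One's-complement sum = 0x9B60.
Checksum = ~0x9B60 & 0xFFFF = 0x649F.

649F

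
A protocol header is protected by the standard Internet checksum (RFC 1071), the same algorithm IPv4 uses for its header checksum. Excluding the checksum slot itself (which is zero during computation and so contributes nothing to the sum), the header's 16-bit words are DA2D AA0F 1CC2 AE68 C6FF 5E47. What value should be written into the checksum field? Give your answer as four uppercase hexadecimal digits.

8B50

One's-complement addition (fold any carry out of bit 15 back into bit 0):
  0xDA2D + 0xAA0F = 0x1843C → wrap carry → 0x843D
  0x843D + 0x1CC2 = 0x0A0FF
  0xA0FF + 0xAE68 = 0x14F67 → wrap carry → 0x4F68
  0x4F68 + 0xC6FF = 0x11667 → wrap carry → 0x1668
  0x1668 + 0x5E47 = 0x074AF
One's-complement sum = 0x74AF.
Checksum = ~0x74AF & 0xFFFF = 0x8B50.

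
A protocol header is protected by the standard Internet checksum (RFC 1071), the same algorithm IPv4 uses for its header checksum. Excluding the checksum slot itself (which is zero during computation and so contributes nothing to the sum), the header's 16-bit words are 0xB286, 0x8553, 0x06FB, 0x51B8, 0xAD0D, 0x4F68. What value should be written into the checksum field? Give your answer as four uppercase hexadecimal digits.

72FC

One's-complement addition (fold any carry out of bit 15 back into bit 0):
  0xB286 + 0x8553 = 0x137D9 → wrap carry → 0x37DA
  0x37DA + 0x06FB = 0x03ED5
  0x3ED5 + 0x51B8 = 0x0908D
  0x908D + 0xAD0D = 0x13D9A → wrap carry → 0x3D9B
  0x3D9B + 0x4F68 = 0x08D03
One's-complement sum = 0x8D03.
Checksum = ~0x8D03 & 0xFFFF = 0x72FC.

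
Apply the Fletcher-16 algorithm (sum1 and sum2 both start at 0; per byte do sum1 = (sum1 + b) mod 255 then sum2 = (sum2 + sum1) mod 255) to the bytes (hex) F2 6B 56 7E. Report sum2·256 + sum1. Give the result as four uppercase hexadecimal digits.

3933

Running sums (mod 255):
  after byte 0 (F2): sum1=242, sum2=242
  after byte 1 (6B): sum1=94, sum2=81
  after byte 2 (56): sum1=180, sum2=6
  after byte 3 (7E): sum1=51, sum2=57
Checksum = sum2·256 + sum1 = 57·256 + 51 = 14643 = 0x3933.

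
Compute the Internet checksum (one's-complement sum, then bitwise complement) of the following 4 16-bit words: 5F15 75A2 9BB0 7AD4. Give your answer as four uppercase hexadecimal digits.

One's-complement addition (fold any carry out of bit 15 back into bit 0):
  0x5F15 + 0x75A2 = 0x0D4B7
  0xD4B7 + 0x9BB0 = 0x17067 → wrap carry → 0x7068
  0x7068 + 0x7AD4 = 0x0EB3C
One's-complement sum = 0xEB3C.
Checksum = ~0xEB3C & 0xFFFF = 0x14C3.

14C3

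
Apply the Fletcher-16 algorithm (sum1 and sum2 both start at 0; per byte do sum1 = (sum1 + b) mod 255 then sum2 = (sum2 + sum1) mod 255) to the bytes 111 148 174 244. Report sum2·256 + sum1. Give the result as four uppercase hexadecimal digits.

Running sums (mod 255):
  after byte 0 (111): sum1=111, sum2=111
  after byte 1 (148): sum1=4, sum2=115
  after byte 2 (174): sum1=178, sum2=38
  after byte 3 (244): sum1=167, sum2=205
Checksum = sum2·256 + sum1 = 205·256 + 167 = 52647 = 0xCDA7.

CDA7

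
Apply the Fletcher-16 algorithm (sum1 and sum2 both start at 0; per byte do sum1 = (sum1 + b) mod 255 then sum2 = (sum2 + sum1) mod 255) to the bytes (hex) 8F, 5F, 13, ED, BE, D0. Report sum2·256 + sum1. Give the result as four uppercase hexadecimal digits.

9E7F

Running sums (mod 255):
  after byte 0 (8F): sum1=143, sum2=143
  after byte 1 (5F): sum1=238, sum2=126
  after byte 2 (13): sum1=2, sum2=128
  after byte 3 (ED): sum1=239, sum2=112
  after byte 4 (BE): sum1=174, sum2=31
  after byte 5 (D0): sum1=127, sum2=158
Checksum = sum2·256 + sum1 = 158·256 + 127 = 40575 = 0x9E7F.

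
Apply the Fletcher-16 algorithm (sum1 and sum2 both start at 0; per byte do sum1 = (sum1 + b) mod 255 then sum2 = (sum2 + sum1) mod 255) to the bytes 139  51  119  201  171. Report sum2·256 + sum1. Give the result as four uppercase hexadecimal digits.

Running sums (mod 255):
  after byte 0 (139): sum1=139, sum2=139
  after byte 1 (51): sum1=190, sum2=74
  after byte 2 (119): sum1=54, sum2=128
  after byte 3 (201): sum1=0, sum2=128
  after byte 4 (171): sum1=171, sum2=44
Checksum = sum2·256 + sum1 = 44·256 + 171 = 11435 = 0x2CAB.

2CAB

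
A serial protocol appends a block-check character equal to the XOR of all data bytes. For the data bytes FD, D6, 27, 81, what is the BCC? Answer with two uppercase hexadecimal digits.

8D

XOR the bytes together:
  start with 0xFD
  0xFD ⊕ 0xD6 = 0x2B
  0x2B ⊕ 0x27 = 0x0C
  0x0C ⊕ 0x81 = 0x8D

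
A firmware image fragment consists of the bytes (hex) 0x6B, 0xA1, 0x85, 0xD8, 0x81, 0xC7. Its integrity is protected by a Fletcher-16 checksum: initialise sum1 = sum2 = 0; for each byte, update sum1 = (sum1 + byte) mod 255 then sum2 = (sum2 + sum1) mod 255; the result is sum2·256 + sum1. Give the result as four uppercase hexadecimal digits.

18B4

Running sums (mod 255):
  after byte 0 (0x6B): sum1=107, sum2=107
  after byte 1 (0xA1): sum1=13, sum2=120
  after byte 2 (0x85): sum1=146, sum2=11
  after byte 3 (0xD8): sum1=107, sum2=118
  after byte 4 (0x81): sum1=236, sum2=99
  after byte 5 (0xC7): sum1=180, sum2=24
Checksum = sum2·256 + sum1 = 24·256 + 180 = 6324 = 0x18B4.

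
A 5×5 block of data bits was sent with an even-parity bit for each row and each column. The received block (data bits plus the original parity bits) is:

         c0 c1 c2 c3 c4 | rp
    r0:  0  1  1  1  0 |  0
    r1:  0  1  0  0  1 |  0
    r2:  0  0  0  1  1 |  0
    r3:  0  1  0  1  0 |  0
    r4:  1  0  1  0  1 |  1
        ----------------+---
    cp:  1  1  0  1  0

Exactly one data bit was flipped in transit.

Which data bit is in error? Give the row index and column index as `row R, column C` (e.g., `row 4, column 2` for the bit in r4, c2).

Recompute each row's even parity and compare to rp:
  r0: data parity 1, sent rp 0 → mismatch
  r1: data parity 0, sent rp 0 → ok
  r2: data parity 0, sent rp 0 → ok
  r3: data parity 0, sent rp 0 → ok
  r4: data parity 1, sent rp 1 → ok
Recompute each column's even parity and compare to cp:
  c0: data parity 1, sent cp 1 → ok
  c1: data parity 1, sent cp 1 → ok
  c2: data parity 0, sent cp 0 → ok
  c3: data parity 1, sent cp 1 → ok
  c4: data parity 1, sent cp 0 → mismatch
Exactly one row (r0) and one column (c4) fail → the flipped bit is at their intersection.

row 0, column 4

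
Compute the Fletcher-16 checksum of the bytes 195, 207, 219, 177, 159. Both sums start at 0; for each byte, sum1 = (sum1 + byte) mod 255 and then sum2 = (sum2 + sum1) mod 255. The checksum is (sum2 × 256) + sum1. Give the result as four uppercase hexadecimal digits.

A8C0

Running sums (mod 255):
  after byte 0 (195): sum1=195, sum2=195
  after byte 1 (207): sum1=147, sum2=87
  after byte 2 (219): sum1=111, sum2=198
  after byte 3 (177): sum1=33, sum2=231
  after byte 4 (159): sum1=192, sum2=168
Checksum = sum2·256 + sum1 = 168·256 + 192 = 43200 = 0xA8C0.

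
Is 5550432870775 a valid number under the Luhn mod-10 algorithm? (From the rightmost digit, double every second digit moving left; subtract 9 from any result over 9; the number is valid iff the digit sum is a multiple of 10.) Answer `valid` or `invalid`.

From the right, keep odd positions and double even positions (subtract 9 from any doubled value over 9):
  doubled (positions 2,4,...): 5 0 7 6 0 1 → sum 19
  kept (positions 1,3,...): 5 7 7 2 4 5 5 → sum 35
Total = 54.
54 mod 10 = 4, so the number is invalid.

invalid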